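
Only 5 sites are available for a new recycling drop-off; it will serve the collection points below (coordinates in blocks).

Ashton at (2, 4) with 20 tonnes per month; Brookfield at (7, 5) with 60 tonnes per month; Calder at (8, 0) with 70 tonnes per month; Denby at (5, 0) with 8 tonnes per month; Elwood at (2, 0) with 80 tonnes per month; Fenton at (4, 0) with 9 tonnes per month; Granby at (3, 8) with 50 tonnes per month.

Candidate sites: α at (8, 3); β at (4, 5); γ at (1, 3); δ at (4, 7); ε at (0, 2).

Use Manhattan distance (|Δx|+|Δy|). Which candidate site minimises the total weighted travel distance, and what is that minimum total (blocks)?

Total weighted distance at each candidate:
  α (8, 3): total = 1861
  β (4, 5): total = 1723
  γ (1, 3): total = 2000
  δ (4, 7): total = 2117
  ε (0, 2): total = 2260
Minimum is at β with total 1723 blocks.

β, total 1723 blocks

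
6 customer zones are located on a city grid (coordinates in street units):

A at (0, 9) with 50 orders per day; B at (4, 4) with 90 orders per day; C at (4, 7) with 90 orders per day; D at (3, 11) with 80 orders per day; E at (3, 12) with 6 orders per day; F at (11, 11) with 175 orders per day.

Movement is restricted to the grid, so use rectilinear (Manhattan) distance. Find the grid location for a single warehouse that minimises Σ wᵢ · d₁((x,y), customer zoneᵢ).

Manhattan distance separates: Σwᵢ(|x−xᵢ|+|y−yᵢ|) = Σwᵢ|x−xᵢ| + Σwᵢ|y−yᵢ|, so x and y are optimised independently as 1-D weighted medians.
Total weight W = 491; half = 245.5.
x-coordinate, sorted with cumulative weight:
  x=0 (A, w=50) cum 50
  x=3 (D, w=80) cum 130
  x=3 (E, w=6) cum 136
  x=4 (B, w=90) cum 226
  x=4 (C, w=90) cum 316  ← median
  x=11 (F, w=175) cum 491
⇒ x* = 4
y-coordinate, sorted with cumulative weight:
  y=4 (B, w=90) cum 90
  y=7 (C, w=90) cum 180
  y=9 (A, w=50) cum 230
  y=11 (D, w=80) cum 310  ← median
  y=11 (F, w=175) cum 485
  y=12 (E, w=6) cum 491
⇒ y* = 11

(4, 11)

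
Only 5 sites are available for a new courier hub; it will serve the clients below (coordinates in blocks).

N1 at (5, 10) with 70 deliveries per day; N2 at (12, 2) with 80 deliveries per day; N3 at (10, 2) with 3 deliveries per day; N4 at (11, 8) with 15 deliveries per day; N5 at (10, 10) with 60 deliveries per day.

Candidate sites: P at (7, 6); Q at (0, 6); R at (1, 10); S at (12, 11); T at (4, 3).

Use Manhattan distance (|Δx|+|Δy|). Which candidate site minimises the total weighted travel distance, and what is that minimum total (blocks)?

Total weighted distance at each candidate:
  P (7, 6): total = 1671
  Q (0, 6): total = 2987
  R (1, 10): total = 2571
  S (12, 11): total = 1553
  T (4, 3): total = 2261
Minimum is at S with total 1553 blocks.

S, total 1553 blocks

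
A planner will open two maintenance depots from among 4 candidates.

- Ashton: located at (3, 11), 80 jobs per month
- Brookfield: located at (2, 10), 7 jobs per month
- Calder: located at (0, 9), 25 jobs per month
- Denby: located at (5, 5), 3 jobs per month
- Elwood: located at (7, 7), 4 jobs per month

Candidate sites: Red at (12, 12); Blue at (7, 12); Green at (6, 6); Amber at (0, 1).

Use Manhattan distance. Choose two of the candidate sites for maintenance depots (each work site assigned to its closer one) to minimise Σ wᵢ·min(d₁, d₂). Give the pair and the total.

Evaluate every pair (each demand assigned to the nearer of the two):
  {Blue, Green}: total = 688
  {Blue, Amber}: total = 696
  {Red, Blue}: total = 746
  {Green, Amber}: total = 910
  {Red, Green}: total = 935
  {Red, Amber}: total = 1144
Best pair: {Blue, Green} with total 688.

{Blue, Green}, total 688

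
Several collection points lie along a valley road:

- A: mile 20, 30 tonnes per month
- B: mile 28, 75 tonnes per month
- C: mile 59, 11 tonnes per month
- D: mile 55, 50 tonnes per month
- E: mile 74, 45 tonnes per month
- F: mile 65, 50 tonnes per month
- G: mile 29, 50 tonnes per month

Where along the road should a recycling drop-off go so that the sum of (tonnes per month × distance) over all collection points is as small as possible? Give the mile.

x = 55

For a sum of weighted absolute distances on a line, the optimum is the weighted median (not the mean). Total weight W = 311; half-weight = 155.5.
Sort by position and accumulate weight:
  mile 20 (A, w=30) → cum 30
  mile 28 (B, w=75) → cum 105
  mile 29 (G, w=50) → cum 155
  mile 55 (D, w=50) → cum 205  ≥ 155.5 → median here
  mile 59 (C, w=11) → cum 216
  mile 65 (F, w=50) → cum 266
  mile 74 (E, w=45) → cum 311
Optimal location: mile 55.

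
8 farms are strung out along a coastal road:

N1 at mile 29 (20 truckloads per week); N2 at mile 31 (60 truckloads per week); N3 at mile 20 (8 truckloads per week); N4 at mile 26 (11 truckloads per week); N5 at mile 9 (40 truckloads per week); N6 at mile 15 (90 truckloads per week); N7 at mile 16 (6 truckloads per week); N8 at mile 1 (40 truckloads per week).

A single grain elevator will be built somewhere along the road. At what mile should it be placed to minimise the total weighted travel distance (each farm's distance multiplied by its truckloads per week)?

For a sum of weighted absolute distances on a line, the optimum is the weighted median (not the mean). Total weight W = 275; half-weight = 137.5.
Sort by position and accumulate weight:
  mile 1 (N8, w=40) → cum 40
  mile 9 (N5, w=40) → cum 80
  mile 15 (N6, w=90) → cum 170  ≥ 137.5 → median here
  mile 16 (N7, w=6) → cum 176
  mile 20 (N3, w=8) → cum 184
  mile 26 (N4, w=11) → cum 195
  mile 29 (N1, w=20) → cum 215
  mile 31 (N2, w=60) → cum 275
Optimal location: mile 15.

x = 15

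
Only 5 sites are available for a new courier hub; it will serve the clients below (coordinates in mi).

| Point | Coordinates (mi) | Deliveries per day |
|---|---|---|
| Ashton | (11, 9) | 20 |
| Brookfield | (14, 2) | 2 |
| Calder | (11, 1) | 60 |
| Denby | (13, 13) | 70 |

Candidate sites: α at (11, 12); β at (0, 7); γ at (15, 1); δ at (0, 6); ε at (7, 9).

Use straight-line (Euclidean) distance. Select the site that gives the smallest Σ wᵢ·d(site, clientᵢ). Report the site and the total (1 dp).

Total weighted distance at each candidate:
  α (11, 12): total = 897.4
  β (0, 7): total = 2007.4
  γ (15, 1): total = 1273.3
  δ (0, 6): total = 2015.7
  ε (7, 9): total = 1141.2
Minimum is at α with total 897.4 mi.

α, total 897.4 mi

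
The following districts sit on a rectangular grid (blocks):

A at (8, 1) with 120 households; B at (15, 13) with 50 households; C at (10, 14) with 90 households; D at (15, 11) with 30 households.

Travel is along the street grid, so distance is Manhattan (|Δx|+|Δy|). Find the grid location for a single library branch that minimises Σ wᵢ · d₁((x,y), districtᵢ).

(10, 11)

Manhattan distance separates: Σwᵢ(|x−xᵢ|+|y−yᵢ|) = Σwᵢ|x−xᵢ| + Σwᵢ|y−yᵢ|, so x and y are optimised independently as 1-D weighted medians.
Total weight W = 290; half = 145.
x-coordinate, sorted with cumulative weight:
  x=8 (A, w=120) cum 120
  x=10 (C, w=90) cum 210  ← median
  x=15 (B, w=50) cum 260
  x=15 (D, w=30) cum 290
⇒ x* = 10
y-coordinate, sorted with cumulative weight:
  y=1 (A, w=120) cum 120
  y=11 (D, w=30) cum 150  ← median
  y=13 (B, w=50) cum 200
  y=14 (C, w=90) cum 290
⇒ y* = 11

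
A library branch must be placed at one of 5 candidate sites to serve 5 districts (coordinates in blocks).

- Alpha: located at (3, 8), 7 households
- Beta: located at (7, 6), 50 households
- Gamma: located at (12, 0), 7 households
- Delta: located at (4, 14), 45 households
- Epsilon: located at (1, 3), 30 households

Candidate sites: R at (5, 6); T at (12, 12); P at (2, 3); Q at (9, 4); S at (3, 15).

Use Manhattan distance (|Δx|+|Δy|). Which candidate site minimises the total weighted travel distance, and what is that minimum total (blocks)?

R, total 834 blocks

Total weighted distance at each candidate:
  R (5, 6): total = 834
  T (12, 12): total = 1775
  P (2, 3): total = 1148
  Q (9, 4): total = 1264
  S (3, 15): total = 1377
Minimum is at R with total 834 blocks.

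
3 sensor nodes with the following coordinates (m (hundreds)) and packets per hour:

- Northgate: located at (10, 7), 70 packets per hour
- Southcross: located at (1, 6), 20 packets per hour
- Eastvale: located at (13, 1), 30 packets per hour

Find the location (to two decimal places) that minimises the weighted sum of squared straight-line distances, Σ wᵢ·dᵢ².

The minimiser of Σwᵢ‖p−pᵢ‖² is the weighted centroid p* = (Σwᵢpᵢ)/(Σwᵢ).
Σwᵢ = 120.
Σwᵢxᵢ = 70·10 + 20·1 + 30·13 = 1110.
Σwᵢyᵢ = 70·7 + 20·6 + 30·1 = 640.
x* = 1110/120 = 9.25, y* = 640/120 = 5.33.

(9.25, 5.33)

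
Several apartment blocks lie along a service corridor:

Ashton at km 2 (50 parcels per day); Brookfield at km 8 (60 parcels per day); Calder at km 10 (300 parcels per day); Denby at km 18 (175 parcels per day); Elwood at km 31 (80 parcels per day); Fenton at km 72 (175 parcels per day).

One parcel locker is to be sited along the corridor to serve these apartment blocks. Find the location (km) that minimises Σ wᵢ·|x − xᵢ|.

x = 18

For a sum of weighted absolute distances on a line, the optimum is the weighted median (not the mean). Total weight W = 840; half-weight = 420.
Sort by position and accumulate weight:
  km 2 (Ashton, w=50) → cum 50
  km 8 (Brookfield, w=60) → cum 110
  km 10 (Calder, w=300) → cum 410
  km 18 (Denby, w=175) → cum 585  ≥ 420 → median here
  km 31 (Elwood, w=80) → cum 665
  km 72 (Fenton, w=175) → cum 840
Optimal location: km 18.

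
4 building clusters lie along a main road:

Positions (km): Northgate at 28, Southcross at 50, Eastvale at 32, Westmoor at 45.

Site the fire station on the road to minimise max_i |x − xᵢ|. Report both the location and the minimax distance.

The 1-center on a line is the midpoint of the two extreme points: leftmost at 28, rightmost at 50.
Optimal location = (28 + 50)/2 = 39; maximum distance = (50 − 28)/2 = 11.

location 39, max distance 11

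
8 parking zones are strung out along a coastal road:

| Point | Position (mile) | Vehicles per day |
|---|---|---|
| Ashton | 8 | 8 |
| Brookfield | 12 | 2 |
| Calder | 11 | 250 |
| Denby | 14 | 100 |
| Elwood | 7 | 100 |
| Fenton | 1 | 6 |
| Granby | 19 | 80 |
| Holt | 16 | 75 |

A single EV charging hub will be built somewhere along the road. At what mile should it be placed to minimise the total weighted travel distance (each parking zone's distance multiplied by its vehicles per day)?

x = 11

For a sum of weighted absolute distances on a line, the optimum is the weighted median (not the mean). Total weight W = 621; half-weight = 310.5.
Sort by position and accumulate weight:
  mile 1 (Fenton, w=6) → cum 6
  mile 7 (Elwood, w=100) → cum 106
  mile 8 (Ashton, w=8) → cum 114
  mile 11 (Calder, w=250) → cum 364  ≥ 310.5 → median here
  mile 12 (Brookfield, w=2) → cum 366
  mile 14 (Denby, w=100) → cum 466
  mile 16 (Holt, w=75) → cum 541
  mile 19 (Granby, w=80) → cum 621
Optimal location: mile 11.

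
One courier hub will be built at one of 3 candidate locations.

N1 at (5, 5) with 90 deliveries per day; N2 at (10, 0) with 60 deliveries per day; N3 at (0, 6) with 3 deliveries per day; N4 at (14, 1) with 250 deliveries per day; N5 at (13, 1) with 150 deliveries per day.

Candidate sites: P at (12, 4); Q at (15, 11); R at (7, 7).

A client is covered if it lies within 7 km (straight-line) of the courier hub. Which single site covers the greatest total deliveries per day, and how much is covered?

Coverage radius r = 7 km; a point is covered iff (Δx)²+(Δy)² ≤ 7² = 49.
  P (12, 4): covers {N2, N4, N5} → 460
  Q (15, 11): covers {none} → 0
  R (7, 7): covers {N1} → 90
Maximum coverage at P: 460 deliveries per day.

P, covering 460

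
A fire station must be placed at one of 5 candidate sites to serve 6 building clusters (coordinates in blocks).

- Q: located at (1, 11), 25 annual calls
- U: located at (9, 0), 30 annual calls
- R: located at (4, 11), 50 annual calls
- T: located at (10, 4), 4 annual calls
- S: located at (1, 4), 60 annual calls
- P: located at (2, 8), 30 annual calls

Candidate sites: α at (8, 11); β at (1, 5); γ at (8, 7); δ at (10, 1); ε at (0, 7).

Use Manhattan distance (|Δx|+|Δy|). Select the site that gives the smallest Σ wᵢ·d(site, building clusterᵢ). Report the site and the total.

Total weighted distance at each candidate:
  α (8, 11): total = 1881
  β (1, 5): total = 1210
  γ (8, 7): total = 1745
  δ (10, 1): total = 2517
  ε (0, 7): total = 1387
Minimum is at β with total 1210 blocks.

β, total 1210 blocks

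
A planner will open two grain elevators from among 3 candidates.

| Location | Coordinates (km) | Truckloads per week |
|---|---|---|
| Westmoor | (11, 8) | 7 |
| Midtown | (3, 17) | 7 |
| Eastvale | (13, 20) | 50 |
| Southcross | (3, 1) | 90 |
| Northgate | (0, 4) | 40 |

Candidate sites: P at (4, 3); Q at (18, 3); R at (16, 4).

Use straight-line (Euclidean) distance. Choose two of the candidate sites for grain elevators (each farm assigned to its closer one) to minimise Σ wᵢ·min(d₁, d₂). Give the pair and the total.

Evaluate every pair (each demand assigned to the nearer of the two):
  {P, R}: total = 1323.2
  {P, Q}: total = 1410.6
  {Q, R}: total = 2828.2
Best pair: {P, R} with total 1323.2.

{P, R}, total 1323.2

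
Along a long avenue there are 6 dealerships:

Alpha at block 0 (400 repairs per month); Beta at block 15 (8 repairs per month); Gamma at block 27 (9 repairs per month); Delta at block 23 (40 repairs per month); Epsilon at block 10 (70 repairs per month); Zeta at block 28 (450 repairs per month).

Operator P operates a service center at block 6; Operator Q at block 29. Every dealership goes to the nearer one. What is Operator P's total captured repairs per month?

The indifferent point is the midpoint (6+29)/2 = 17.5; dealerships left of it (closer to Operator P at 6) go to Operator P, those right go to Operator Q.
  Alpha at 0 (w=400) → Operator P
  Epsilon at 10 (w=70) → Operator P
  Beta at 15 (w=8) → Operator P
  Delta at 23 (w=40) → Operator Q
  Gamma at 27 (w=9) → Operator Q
  Zeta at 28 (w=450) → Operator Q
Operator P captures 478; Operator Q captures 499.

478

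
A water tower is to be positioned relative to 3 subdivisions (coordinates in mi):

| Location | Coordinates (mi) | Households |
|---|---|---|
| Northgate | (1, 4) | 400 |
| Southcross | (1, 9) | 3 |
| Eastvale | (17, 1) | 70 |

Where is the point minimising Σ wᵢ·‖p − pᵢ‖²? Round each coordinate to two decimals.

The minimiser of Σwᵢ‖p−pᵢ‖² is the weighted centroid p* = (Σwᵢpᵢ)/(Σwᵢ).
Σwᵢ = 473.
Σwᵢxᵢ = 400·1 + 3·1 + 70·17 = 1593.
Σwᵢyᵢ = 400·4 + 3·9 + 70·1 = 1697.
x* = 1593/473 = 3.37, y* = 1697/473 = 3.59.

(3.37, 3.59)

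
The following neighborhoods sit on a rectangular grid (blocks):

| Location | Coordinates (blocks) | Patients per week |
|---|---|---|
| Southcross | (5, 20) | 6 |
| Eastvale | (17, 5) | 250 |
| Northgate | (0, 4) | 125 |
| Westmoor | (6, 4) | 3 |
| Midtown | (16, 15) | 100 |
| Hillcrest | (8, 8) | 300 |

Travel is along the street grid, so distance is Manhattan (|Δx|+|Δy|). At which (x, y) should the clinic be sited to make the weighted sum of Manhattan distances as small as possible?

(8, 8)

Manhattan distance separates: Σwᵢ(|x−xᵢ|+|y−yᵢ|) = Σwᵢ|x−xᵢ| + Σwᵢ|y−yᵢ|, so x and y are optimised independently as 1-D weighted medians.
Total weight W = 784; half = 392.
x-coordinate, sorted with cumulative weight:
  x=0 (Northgate, w=125) cum 125
  x=5 (Southcross, w=6) cum 131
  x=6 (Westmoor, w=3) cum 134
  x=8 (Hillcrest, w=300) cum 434  ← median
  x=16 (Midtown, w=100) cum 534
  x=17 (Eastvale, w=250) cum 784
⇒ x* = 8
y-coordinate, sorted with cumulative weight:
  y=4 (Northgate, w=125) cum 125
  y=4 (Westmoor, w=3) cum 128
  y=5 (Eastvale, w=250) cum 378
  y=8 (Hillcrest, w=300) cum 678  ← median
  y=15 (Midtown, w=100) cum 778
  y=20 (Southcross, w=6) cum 784
⇒ y* = 8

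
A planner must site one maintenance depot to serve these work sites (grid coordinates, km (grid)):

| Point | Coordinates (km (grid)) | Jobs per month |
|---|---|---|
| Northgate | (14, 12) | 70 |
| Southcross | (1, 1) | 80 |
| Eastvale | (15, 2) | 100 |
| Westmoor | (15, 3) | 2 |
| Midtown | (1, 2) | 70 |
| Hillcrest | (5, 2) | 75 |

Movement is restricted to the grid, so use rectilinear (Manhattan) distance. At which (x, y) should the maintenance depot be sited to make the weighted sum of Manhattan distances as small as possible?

(5, 2)

Manhattan distance separates: Σwᵢ(|x−xᵢ|+|y−yᵢ|) = Σwᵢ|x−xᵢ| + Σwᵢ|y−yᵢ|, so x and y are optimised independently as 1-D weighted medians.
Total weight W = 397; half = 198.5.
x-coordinate, sorted with cumulative weight:
  x=1 (Southcross, w=80) cum 80
  x=1 (Midtown, w=70) cum 150
  x=5 (Hillcrest, w=75) cum 225  ← median
  x=14 (Northgate, w=70) cum 295
  x=15 (Eastvale, w=100) cum 395
  x=15 (Westmoor, w=2) cum 397
⇒ x* = 5
y-coordinate, sorted with cumulative weight:
  y=1 (Southcross, w=80) cum 80
  y=2 (Eastvale, w=100) cum 180
  y=2 (Midtown, w=70) cum 250  ← median
  y=2 (Hillcrest, w=75) cum 325
  y=3 (Westmoor, w=2) cum 327
  y=12 (Northgate, w=70) cum 397
⇒ y* = 2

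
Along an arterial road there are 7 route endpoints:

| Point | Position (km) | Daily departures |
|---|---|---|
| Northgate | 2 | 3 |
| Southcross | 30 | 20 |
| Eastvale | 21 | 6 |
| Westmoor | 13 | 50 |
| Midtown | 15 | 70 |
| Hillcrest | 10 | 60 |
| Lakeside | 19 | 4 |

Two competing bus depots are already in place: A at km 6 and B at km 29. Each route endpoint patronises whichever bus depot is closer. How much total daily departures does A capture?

The indifferent point is the midpoint (6+29)/2 = 17.5; route endpoints left of it (closer to A at 6) go to A, those right go to B.
  Northgate at 2 (w=3) → A
  Hillcrest at 10 (w=60) → A
  Westmoor at 13 (w=50) → A
  Midtown at 15 (w=70) → A
  Lakeside at 19 (w=4) → B
  Eastvale at 21 (w=6) → B
  Southcross at 30 (w=20) → B
A captures 183; B captures 30.

183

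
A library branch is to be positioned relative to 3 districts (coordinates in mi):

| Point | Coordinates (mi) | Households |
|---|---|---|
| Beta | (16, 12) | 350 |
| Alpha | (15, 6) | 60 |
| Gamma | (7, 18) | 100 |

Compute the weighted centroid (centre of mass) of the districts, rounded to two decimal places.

(14.12, 12.47)

The minimiser of Σwᵢ‖p−pᵢ‖² is the weighted centroid p* = (Σwᵢpᵢ)/(Σwᵢ).
Σwᵢ = 510.
Σwᵢxᵢ = 350·16 + 60·15 + 100·7 = 7200.
Σwᵢyᵢ = 350·12 + 60·6 + 100·18 = 6360.
x* = 7200/510 = 14.12, y* = 6360/510 = 12.47.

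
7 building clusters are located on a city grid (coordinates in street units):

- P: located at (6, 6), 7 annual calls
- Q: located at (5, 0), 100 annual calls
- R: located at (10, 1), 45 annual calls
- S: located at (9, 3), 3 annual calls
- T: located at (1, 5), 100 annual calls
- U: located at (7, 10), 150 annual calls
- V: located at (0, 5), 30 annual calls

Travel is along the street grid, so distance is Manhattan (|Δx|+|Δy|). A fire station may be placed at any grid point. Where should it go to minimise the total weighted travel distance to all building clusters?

Manhattan distance separates: Σwᵢ(|x−xᵢ|+|y−yᵢ|) = Σwᵢ|x−xᵢ| + Σwᵢ|y−yᵢ|, so x and y are optimised independently as 1-D weighted medians.
Total weight W = 435; half = 217.5.
x-coordinate, sorted with cumulative weight:
  x=0 (V, w=30) cum 30
  x=1 (T, w=100) cum 130
  x=5 (Q, w=100) cum 230  ← median
  x=6 (P, w=7) cum 237
  x=7 (U, w=150) cum 387
  x=9 (S, w=3) cum 390
  x=10 (R, w=45) cum 435
⇒ x* = 5
y-coordinate, sorted with cumulative weight:
  y=0 (Q, w=100) cum 100
  y=1 (R, w=45) cum 145
  y=3 (S, w=3) cum 148
  y=5 (T, w=100) cum 248  ← median
  y=5 (V, w=30) cum 278
  y=6 (P, w=7) cum 285
  y=10 (U, w=150) cum 435
⇒ y* = 5

(5, 5)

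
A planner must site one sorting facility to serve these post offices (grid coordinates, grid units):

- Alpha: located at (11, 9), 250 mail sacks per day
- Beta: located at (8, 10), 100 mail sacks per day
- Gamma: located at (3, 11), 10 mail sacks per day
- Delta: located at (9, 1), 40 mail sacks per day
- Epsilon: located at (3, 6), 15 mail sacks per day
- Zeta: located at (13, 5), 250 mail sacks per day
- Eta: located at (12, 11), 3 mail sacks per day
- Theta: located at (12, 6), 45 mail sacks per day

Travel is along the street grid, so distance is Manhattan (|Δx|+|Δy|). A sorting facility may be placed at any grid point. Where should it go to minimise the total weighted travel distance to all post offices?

Manhattan distance separates: Σwᵢ(|x−xᵢ|+|y−yᵢ|) = Σwᵢ|x−xᵢ| + Σwᵢ|y−yᵢ|, so x and y are optimised independently as 1-D weighted medians.
Total weight W = 713; half = 356.5.
x-coordinate, sorted with cumulative weight:
  x=3 (Gamma, w=10) cum 10
  x=3 (Epsilon, w=15) cum 25
  x=8 (Beta, w=100) cum 125
  x=9 (Delta, w=40) cum 165
  x=11 (Alpha, w=250) cum 415  ← median
  x=12 (Eta, w=3) cum 418
  x=12 (Theta, w=45) cum 463
  x=13 (Zeta, w=250) cum 713
⇒ x* = 11
y-coordinate, sorted with cumulative weight:
  y=1 (Delta, w=40) cum 40
  y=5 (Zeta, w=250) cum 290
  y=6 (Epsilon, w=15) cum 305
  y=6 (Theta, w=45) cum 350
  y=9 (Alpha, w=250) cum 600  ← median
  y=10 (Beta, w=100) cum 700
  y=11 (Gamma, w=10) cum 710
  y=11 (Eta, w=3) cum 713
⇒ y* = 9

(11, 9)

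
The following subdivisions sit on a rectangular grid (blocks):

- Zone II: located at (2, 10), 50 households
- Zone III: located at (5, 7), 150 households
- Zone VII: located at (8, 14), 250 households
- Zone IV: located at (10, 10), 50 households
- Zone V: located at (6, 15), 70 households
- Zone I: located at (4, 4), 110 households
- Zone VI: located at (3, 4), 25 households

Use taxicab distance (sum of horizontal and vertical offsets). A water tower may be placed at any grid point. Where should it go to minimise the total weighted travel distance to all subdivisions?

(6, 10)

Manhattan distance separates: Σwᵢ(|x−xᵢ|+|y−yᵢ|) = Σwᵢ|x−xᵢ| + Σwᵢ|y−yᵢ|, so x and y are optimised independently as 1-D weighted medians.
Total weight W = 705; half = 352.5.
x-coordinate, sorted with cumulative weight:
  x=2 (Zone II, w=50) cum 50
  x=3 (Zone VI, w=25) cum 75
  x=4 (Zone I, w=110) cum 185
  x=5 (Zone III, w=150) cum 335
  x=6 (Zone V, w=70) cum 405  ← median
  x=8 (Zone VII, w=250) cum 655
  x=10 (Zone IV, w=50) cum 705
⇒ x* = 6
y-coordinate, sorted with cumulative weight:
  y=4 (Zone I, w=110) cum 110
  y=4 (Zone VI, w=25) cum 135
  y=7 (Zone III, w=150) cum 285
  y=10 (Zone II, w=50) cum 335
  y=10 (Zone IV, w=50) cum 385  ← median
  y=14 (Zone VII, w=250) cum 635
  y=15 (Zone V, w=70) cum 705
⇒ y* = 10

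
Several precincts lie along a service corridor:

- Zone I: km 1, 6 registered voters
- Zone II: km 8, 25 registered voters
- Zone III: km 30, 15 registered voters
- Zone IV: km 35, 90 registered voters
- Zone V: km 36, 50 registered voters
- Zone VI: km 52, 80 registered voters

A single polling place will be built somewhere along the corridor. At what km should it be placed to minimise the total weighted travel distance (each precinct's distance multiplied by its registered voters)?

For a sum of weighted absolute distances on a line, the optimum is the weighted median (not the mean). Total weight W = 266; half-weight = 133.
Sort by position and accumulate weight:
  km 1 (Zone I, w=6) → cum 6
  km 8 (Zone II, w=25) → cum 31
  km 30 (Zone III, w=15) → cum 46
  km 35 (Zone IV, w=90) → cum 136  ≥ 133 → median here
  km 36 (Zone V, w=50) → cum 186
  km 52 (Zone VI, w=80) → cum 266
Optimal location: km 35.

x = 35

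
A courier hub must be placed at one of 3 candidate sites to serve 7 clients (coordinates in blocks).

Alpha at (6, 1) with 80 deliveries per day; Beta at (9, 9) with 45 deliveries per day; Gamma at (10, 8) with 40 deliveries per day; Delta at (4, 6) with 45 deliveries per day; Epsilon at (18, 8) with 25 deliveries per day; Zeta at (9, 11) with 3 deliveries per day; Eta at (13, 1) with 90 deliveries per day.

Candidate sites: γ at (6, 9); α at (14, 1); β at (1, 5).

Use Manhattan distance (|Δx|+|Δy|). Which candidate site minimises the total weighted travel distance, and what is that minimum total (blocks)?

Total weighted distance at each candidate:
  γ (6, 9): total = 2890
  α (14, 1): total = 2750
  β (1, 5): total = 3902
Minimum is at α with total 2750 blocks.

α, total 2750 blocks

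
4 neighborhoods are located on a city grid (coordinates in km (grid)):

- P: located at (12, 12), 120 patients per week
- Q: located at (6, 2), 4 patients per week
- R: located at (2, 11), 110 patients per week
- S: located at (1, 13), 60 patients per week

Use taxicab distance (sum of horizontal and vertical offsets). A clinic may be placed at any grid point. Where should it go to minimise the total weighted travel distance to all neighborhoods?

(2, 12)

Manhattan distance separates: Σwᵢ(|x−xᵢ|+|y−yᵢ|) = Σwᵢ|x−xᵢ| + Σwᵢ|y−yᵢ|, so x and y are optimised independently as 1-D weighted medians.
Total weight W = 294; half = 147.
x-coordinate, sorted with cumulative weight:
  x=1 (S, w=60) cum 60
  x=2 (R, w=110) cum 170  ← median
  x=6 (Q, w=4) cum 174
  x=12 (P, w=120) cum 294
⇒ x* = 2
y-coordinate, sorted with cumulative weight:
  y=2 (Q, w=4) cum 4
  y=11 (R, w=110) cum 114
  y=12 (P, w=120) cum 234  ← median
  y=13 (S, w=60) cum 294
⇒ y* = 12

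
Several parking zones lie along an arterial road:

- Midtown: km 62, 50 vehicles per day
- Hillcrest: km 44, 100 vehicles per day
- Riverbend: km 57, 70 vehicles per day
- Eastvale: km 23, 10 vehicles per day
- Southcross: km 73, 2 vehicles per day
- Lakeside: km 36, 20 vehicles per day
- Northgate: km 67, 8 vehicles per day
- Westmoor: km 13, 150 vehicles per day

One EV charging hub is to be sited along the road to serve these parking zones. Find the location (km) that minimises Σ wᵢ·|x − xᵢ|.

x = 44

For a sum of weighted absolute distances on a line, the optimum is the weighted median (not the mean). Total weight W = 410; half-weight = 205.
Sort by position and accumulate weight:
  km 13 (Westmoor, w=150) → cum 150
  km 23 (Eastvale, w=10) → cum 160
  km 36 (Lakeside, w=20) → cum 180
  km 44 (Hillcrest, w=100) → cum 280  ≥ 205 → median here
  km 57 (Riverbend, w=70) → cum 350
  km 62 (Midtown, w=50) → cum 400
  km 67 (Northgate, w=8) → cum 408
  km 73 (Southcross, w=2) → cum 410
Optimal location: km 44.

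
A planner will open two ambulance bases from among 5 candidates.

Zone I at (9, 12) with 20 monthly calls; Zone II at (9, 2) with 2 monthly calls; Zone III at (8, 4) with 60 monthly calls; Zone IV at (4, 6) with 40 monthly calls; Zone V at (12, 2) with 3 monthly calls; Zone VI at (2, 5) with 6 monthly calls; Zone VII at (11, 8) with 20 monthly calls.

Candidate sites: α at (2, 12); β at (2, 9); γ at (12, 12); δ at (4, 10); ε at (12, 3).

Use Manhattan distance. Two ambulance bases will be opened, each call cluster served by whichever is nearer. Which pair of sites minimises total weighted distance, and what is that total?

Evaluate every pair (each demand assigned to the nearer of the two):
  {δ, ε}: total = 773
  {β, ε}: total = 855
  {α, ε}: total = 933
  {γ, ε}: total = 983
  {γ, δ}: total = 1018
  {β, γ}: total = 1100
  {β, δ}: total = 1178
  {α, δ}: total = 1196
  {α, γ}: total = 1298
  {α, β}: total = 1303
Best pair: {δ, ε} with total 773.

{δ, ε}, total 773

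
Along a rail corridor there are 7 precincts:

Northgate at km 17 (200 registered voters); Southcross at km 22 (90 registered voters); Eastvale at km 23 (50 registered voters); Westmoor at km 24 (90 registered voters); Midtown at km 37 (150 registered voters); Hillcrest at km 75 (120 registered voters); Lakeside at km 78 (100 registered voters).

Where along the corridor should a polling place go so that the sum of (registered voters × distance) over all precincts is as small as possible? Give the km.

x = 24

For a sum of weighted absolute distances on a line, the optimum is the weighted median (not the mean). Total weight W = 800; half-weight = 400.
Sort by position and accumulate weight:
  km 17 (Northgate, w=200) → cum 200
  km 22 (Southcross, w=90) → cum 290
  km 23 (Eastvale, w=50) → cum 340
  km 24 (Westmoor, w=90) → cum 430  ≥ 400 → median here
  km 37 (Midtown, w=150) → cum 580
  km 75 (Hillcrest, w=120) → cum 700
  km 78 (Lakeside, w=100) → cum 800
Optimal location: km 24.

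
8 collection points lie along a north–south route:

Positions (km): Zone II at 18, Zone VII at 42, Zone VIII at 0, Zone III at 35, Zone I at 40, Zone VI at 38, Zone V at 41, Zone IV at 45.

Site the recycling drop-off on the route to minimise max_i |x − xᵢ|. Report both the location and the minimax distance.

The 1-center on a line is the midpoint of the two extreme points: leftmost at 0, rightmost at 45.
Optimal location = (0 + 45)/2 = 22.5; maximum distance = (45 − 0)/2 = 22.5.

location 22.5, max distance 22.5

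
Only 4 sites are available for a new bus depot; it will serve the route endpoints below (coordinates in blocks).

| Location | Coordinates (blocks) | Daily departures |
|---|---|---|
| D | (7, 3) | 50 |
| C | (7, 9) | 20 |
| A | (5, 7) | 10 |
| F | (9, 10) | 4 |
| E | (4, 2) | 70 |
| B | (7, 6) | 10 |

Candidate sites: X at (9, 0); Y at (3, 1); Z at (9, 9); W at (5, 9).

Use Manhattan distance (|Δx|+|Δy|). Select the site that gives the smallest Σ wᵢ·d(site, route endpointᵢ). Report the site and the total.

Y, total 910 blocks

Total weighted distance at each candidate:
  X (9, 0): total = 1190
  Y (3, 1): total = 910
  Z (9, 9): total = 1394
  W (5, 9): total = 1090
Minimum is at Y with total 910 blocks.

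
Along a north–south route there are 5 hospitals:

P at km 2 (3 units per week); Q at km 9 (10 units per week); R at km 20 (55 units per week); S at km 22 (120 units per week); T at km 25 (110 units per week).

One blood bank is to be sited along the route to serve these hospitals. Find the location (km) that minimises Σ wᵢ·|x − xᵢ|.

For a sum of weighted absolute distances on a line, the optimum is the weighted median (not the mean). Total weight W = 298; half-weight = 149.
Sort by position and accumulate weight:
  km 2 (P, w=3) → cum 3
  km 9 (Q, w=10) → cum 13
  km 20 (R, w=55) → cum 68
  km 22 (S, w=120) → cum 188  ≥ 149 → median here
  km 25 (T, w=110) → cum 298
Optimal location: km 22.

x = 22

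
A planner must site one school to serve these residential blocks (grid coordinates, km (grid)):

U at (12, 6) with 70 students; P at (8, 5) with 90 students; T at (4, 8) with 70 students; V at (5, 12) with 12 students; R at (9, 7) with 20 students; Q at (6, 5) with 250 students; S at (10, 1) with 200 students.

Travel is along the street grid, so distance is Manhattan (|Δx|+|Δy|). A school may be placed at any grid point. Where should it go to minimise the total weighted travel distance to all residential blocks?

Manhattan distance separates: Σwᵢ(|x−xᵢ|+|y−yᵢ|) = Σwᵢ|x−xᵢ| + Σwᵢ|y−yᵢ|, so x and y are optimised independently as 1-D weighted medians.
Total weight W = 712; half = 356.
x-coordinate, sorted with cumulative weight:
  x=4 (T, w=70) cum 70
  x=5 (V, w=12) cum 82
  x=6 (Q, w=250) cum 332
  x=8 (P, w=90) cum 422  ← median
  x=9 (R, w=20) cum 442
  x=10 (S, w=200) cum 642
  x=12 (U, w=70) cum 712
⇒ x* = 8
y-coordinate, sorted with cumulative weight:
  y=1 (S, w=200) cum 200
  y=5 (P, w=90) cum 290
  y=5 (Q, w=250) cum 540  ← median
  y=6 (U, w=70) cum 610
  y=7 (R, w=20) cum 630
  y=8 (T, w=70) cum 700
  y=12 (V, w=12) cum 712
⇒ y* = 5

(8, 5)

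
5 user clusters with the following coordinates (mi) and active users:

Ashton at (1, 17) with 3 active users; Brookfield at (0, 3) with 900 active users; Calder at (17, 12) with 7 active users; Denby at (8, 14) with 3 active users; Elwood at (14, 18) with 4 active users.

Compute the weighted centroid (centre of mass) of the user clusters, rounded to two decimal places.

The minimiser of Σwᵢ‖p−pᵢ‖² is the weighted centroid p* = (Σwᵢpᵢ)/(Σwᵢ).
Σwᵢ = 917.
Σwᵢxᵢ = 3·1 + 900·0 + 7·17 + 3·8 + 4·14 = 202.
Σwᵢyᵢ = 3·17 + 900·3 + 7·12 + 3·14 + 4·18 = 2949.
x* = 202/917 = 0.22, y* = 2949/917 = 3.22.

(0.22, 3.22)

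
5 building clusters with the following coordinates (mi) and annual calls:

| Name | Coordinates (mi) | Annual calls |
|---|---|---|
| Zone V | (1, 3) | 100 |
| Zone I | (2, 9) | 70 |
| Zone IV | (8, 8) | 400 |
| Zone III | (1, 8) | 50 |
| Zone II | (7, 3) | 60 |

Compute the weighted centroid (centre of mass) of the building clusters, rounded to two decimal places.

The minimiser of Σwᵢ‖p−pᵢ‖² is the weighted centroid p* = (Σwᵢpᵢ)/(Σwᵢ).
Σwᵢ = 680.
Σwᵢxᵢ = 100·1 + 70·2 + 400·8 + 50·1 + 60·7 = 3910.
Σwᵢyᵢ = 100·3 + 70·9 + 400·8 + 50·8 + 60·3 = 4710.
x* = 3910/680 = 5.75, y* = 4710/680 = 6.93.

(5.75, 6.93)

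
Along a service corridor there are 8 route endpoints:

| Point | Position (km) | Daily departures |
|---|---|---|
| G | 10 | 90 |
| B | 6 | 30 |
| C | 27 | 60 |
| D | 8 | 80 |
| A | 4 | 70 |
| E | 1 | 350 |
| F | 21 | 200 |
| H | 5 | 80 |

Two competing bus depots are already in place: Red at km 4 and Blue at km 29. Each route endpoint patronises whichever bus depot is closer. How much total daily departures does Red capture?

700

The indifferent point is the midpoint (4+29)/2 = 16.5; route endpoints left of it (closer to Red at 4) go to Red, those right go to Blue.
  E at 1 (w=350) → Red
  A at 4 (w=70) → Red
  H at 5 (w=80) → Red
  B at 6 (w=30) → Red
  D at 8 (w=80) → Red
  G at 10 (w=90) → Red
  F at 21 (w=200) → Blue
  C at 27 (w=60) → Blue
Red captures 700; Blue captures 260.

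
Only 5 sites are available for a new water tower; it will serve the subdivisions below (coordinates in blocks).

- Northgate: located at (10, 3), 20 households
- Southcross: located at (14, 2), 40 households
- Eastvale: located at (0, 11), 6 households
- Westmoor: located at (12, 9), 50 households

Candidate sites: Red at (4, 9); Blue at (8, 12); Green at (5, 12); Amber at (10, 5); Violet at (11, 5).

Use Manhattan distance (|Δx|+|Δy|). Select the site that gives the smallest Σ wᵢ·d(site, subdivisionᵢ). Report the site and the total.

Violet, total 652 blocks

Total weighted distance at each candidate:
  Red (4, 9): total = 1356
  Blue (8, 12): total = 1264
  Green (5, 12): total = 1576
  Amber (10, 5): total = 716
  Violet (11, 5): total = 652
Minimum is at Violet with total 652 blocks.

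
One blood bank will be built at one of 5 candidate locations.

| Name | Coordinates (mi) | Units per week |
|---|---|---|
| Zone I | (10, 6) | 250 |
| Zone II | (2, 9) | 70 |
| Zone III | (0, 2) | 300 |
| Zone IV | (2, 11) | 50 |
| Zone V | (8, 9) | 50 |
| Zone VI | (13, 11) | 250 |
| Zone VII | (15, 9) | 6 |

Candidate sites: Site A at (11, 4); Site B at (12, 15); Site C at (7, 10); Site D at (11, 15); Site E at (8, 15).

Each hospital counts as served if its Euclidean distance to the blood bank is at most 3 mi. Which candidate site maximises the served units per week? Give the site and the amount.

Coverage radius r = 3 mi; a point is covered iff (Δx)²+(Δy)² ≤ 3² = 9.
  Site A (11, 4): covers {Zone I} → 250
  Site B (12, 15): covers {none} → 0
  Site C (7, 10): covers {Zone V} → 50
  Site D (11, 15): covers {none} → 0
  Site E (8, 15): covers {none} → 0
Maximum coverage at Site A: 250 units per week.

Site A, covering 250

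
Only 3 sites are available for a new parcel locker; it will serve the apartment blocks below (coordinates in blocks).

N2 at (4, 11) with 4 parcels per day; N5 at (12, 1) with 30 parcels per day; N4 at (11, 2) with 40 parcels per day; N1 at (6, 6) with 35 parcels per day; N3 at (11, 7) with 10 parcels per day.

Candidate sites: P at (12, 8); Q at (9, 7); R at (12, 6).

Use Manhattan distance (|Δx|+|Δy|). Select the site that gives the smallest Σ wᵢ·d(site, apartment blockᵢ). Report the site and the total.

Total weighted distance at each candidate:
  P (12, 8): total = 834
  Q (9, 7): total = 746
  R (12, 6): total = 632
Minimum is at R with total 632 blocks.

R, total 632 blocks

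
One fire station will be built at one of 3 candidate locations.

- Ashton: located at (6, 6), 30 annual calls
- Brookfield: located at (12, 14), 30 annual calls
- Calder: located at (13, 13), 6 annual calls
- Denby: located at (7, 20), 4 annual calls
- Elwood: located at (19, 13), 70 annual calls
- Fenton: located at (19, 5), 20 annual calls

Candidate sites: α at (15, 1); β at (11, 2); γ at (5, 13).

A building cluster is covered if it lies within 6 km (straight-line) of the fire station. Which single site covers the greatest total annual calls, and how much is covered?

Coverage radius r = 6 km; a point is covered iff (Δx)²+(Δy)² ≤ 6² = 36.
  α (15, 1): covers {Fenton} → 20
  β (11, 2): covers {none} → 0
  γ (5, 13): covers {none} → 0
Maximum coverage at α: 20 annual calls.

α, covering 20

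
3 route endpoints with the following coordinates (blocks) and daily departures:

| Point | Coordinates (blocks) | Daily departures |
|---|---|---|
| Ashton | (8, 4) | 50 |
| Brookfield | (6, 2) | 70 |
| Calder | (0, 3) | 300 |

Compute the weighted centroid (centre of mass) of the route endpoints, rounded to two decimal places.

The minimiser of Σwᵢ‖p−pᵢ‖² is the weighted centroid p* = (Σwᵢpᵢ)/(Σwᵢ).
Σwᵢ = 420.
Σwᵢxᵢ = 50·8 + 70·6 + 300·0 = 820.
Σwᵢyᵢ = 50·4 + 70·2 + 300·3 = 1240.
x* = 820/420 = 1.95, y* = 1240/420 = 2.95.

(1.95, 2.95)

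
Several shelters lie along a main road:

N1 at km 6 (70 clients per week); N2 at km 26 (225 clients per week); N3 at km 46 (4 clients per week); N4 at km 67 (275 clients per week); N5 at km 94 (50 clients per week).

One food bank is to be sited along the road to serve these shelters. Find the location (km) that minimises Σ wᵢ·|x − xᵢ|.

x = 67

For a sum of weighted absolute distances on a line, the optimum is the weighted median (not the mean). Total weight W = 624; half-weight = 312.
Sort by position and accumulate weight:
  km 6 (N1, w=70) → cum 70
  km 26 (N2, w=225) → cum 295
  km 46 (N3, w=4) → cum 299
  km 67 (N4, w=275) → cum 574  ≥ 312 → median here
  km 94 (N5, w=50) → cum 624
Optimal location: km 67.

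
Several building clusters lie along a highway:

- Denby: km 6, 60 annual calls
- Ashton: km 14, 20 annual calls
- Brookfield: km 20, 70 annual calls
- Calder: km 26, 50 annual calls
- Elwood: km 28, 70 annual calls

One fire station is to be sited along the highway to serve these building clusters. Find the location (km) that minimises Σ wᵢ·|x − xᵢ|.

x = 20

For a sum of weighted absolute distances on a line, the optimum is the weighted median (not the mean). Total weight W = 270; half-weight = 135.
Sort by position and accumulate weight:
  km 6 (Denby, w=60) → cum 60
  km 14 (Ashton, w=20) → cum 80
  km 20 (Brookfield, w=70) → cum 150  ≥ 135 → median here
  km 26 (Calder, w=50) → cum 200
  km 28 (Elwood, w=70) → cum 270
Optimal location: km 20.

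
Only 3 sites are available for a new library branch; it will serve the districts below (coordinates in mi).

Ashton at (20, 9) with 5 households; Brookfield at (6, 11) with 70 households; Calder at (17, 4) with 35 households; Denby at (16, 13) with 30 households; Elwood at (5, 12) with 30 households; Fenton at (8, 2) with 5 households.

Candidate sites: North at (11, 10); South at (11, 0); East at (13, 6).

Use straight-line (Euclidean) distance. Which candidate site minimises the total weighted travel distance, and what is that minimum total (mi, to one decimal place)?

Total weighted distance at each candidate:
  North (11, 10): total = 1106.6
  South (11, 0): total = 2000.2
  East (13, 6): total = 1357.3
Minimum is at North with total 1106.6 mi.

North, total 1106.6 mi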